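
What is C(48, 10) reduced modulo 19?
1

Using Lucas' theorem:
Write n=48 and k=10 in base 19:
n in base 19: [2, 10]
k in base 19: [0, 10]
C(48,10) mod 19 = ∏ C(n_i, k_i) mod 19
Digit binomials (mod 19): C(2,0) = 1; C(10,10) = 1
Product: 1 × 1 = 1 ≡ 1 (mod 19)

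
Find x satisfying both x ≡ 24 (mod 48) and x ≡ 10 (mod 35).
360

Using Chinese Remainder Theorem:
M = 48 × 35 = 1680
M1 = 35, M2 = 48
y1 = 35^(-1) mod 48 = 11
y2 = 48^(-1) mod 35 = 27
x = (24×35×11 + 10×48×27) mod 1680 = 360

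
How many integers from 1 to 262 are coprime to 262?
130

262 = 2 × 131
φ(n) = n × ∏(1 - 1/p) for each prime p dividing n
φ(262) = 262 × (1 - 1/2) × (1 - 1/131) = 130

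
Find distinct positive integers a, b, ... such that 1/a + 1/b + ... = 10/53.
1/6 + 1/46 + 1/3657

Greedy algorithm:
10/53: ceiling(53/10) = 6, use 1/6
7/318: ceiling(318/7) = 46, use 1/46
1/3657: ceiling(3657/1) = 3657, use 1/3657
Result: 10/53 = 1/6 + 1/46 + 1/3657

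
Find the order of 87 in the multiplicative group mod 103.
102

103 is prime, so ord(87) divides φ(103) = 102.
Divisors of 102: 1, 2, 3, 6, 17, 34, 51, 102.
Repeated squaring: 87^1 ≡ 87, 87^2 ≡ 50, 87^4 ≡ 28, 87^8 ≡ 63, 87^16 ≡ 55, 87^32 ≡ 38, 87^64 ≡ 2 (mod 103).
Test 87^d mod 103 for each divisor d in increasing order:
87^1 ≡ 87
87^2 ≡ 50
87^3 = 87^2·87^1 ≡ 24
87^6 = 87^4·87^2 ≡ 61
87^17 = 87^16·87^1 ≡ 47
87^34 = 87^32·87^2 ≡ 46
87^51 = 87^32·87^16·87^2·87^1 ≡ 102
87^102 = 87^64·87^32·87^4·87^2 ≡ 1  ← first divisor giving 1
The order is 102.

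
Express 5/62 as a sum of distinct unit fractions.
1/13 + 1/269 + 1/216814

Greedy algorithm:
5/62: ceiling(62/5) = 13, use 1/13
3/806: ceiling(806/3) = 269, use 1/269
1/216814: ceiling(216814/1) = 216814, use 1/216814
Result: 5/62 = 1/13 + 1/269 + 1/216814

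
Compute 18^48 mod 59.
27

Repeated squaring. Binary of 48 = 110000.
18^1 ≡ 18 (mod 59); 18^2 ≡ 29 (mod 59); 18^4 ≡ 15 (mod 59); 18^8 ≡ 48 (mod 59); 18^16 ≡ 3 (mod 59); 18^32 ≡ 9 (mod 59)
18^48 = 18^16 × 18^32 ≡ 27 (mod 59)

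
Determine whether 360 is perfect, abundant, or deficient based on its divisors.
abundant

Proper divisors of 360: sum = 1 + 2 + 3 + 4 + 5 + 6 + 8 + 9 + ... + 72 + 90 + 120 + 180 (23 divisors) = 810
Since 810 > 360, 360 is abundant.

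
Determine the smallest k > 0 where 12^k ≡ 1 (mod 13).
2

13 is prime, so ord(12) divides φ(13) = 12.
Divisors of 12: 1, 2, 3, 4, 6, 12.
Repeated squaring: 12^1 ≡ 12, 12^2 ≡ 1, 12^4 ≡ 1, 12^8 ≡ 1 (mod 13).
Test 12^d mod 13 for each divisor d in increasing order:
12^1 ≡ 12
12^2 ≡ 1  ← first divisor giving 1
The order is 2.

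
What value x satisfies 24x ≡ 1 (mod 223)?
158

gcd(24, 223) = 1, so the inverse exists.
Extended Euclidean algorithm on (223, 24):
223 = 9 × 24 + 7  ⟹  7 = (1)·223 + (-9)·24
24 = 3 × 7 + 3  ⟹  3 = (-3)·223 + (28)·24
7 = 2 × 3 + 1  ⟹  1 = (7)·223 + (-65)·24
So (-65)·24 ≡ 1 (mod 223), i.e. 24^(-1) ≡ -65 ≡ 158 (mod 223).
Check: 24 × 158 = 3792 ≡ 1 (mod 223)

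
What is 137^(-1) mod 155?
43

gcd(137, 155) = 1, so the inverse exists.
Extended Euclidean algorithm on (155, 137):
155 = 1 × 137 + 18  ⟹  18 = (1)·155 + (-1)·137
137 = 7 × 18 + 11  ⟹  11 = (-7)·155 + (8)·137
18 = 1 × 11 + 7  ⟹  7 = (8)·155 + (-9)·137
11 = 1 × 7 + 4  ⟹  4 = (-15)·155 + (17)·137
7 = 1 × 4 + 3  ⟹  3 = (23)·155 + (-26)·137
4 = 1 × 3 + 1  ⟹  1 = (-38)·155 + (43)·137
So (43)·137 ≡ 1 (mod 155), i.e. 137^(-1) ≡ 43 (mod 155).
Check: 137 × 43 = 5891 ≡ 1 (mod 155)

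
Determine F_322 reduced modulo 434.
351

Matrix identity: Q^n = [[F_(n+1), F_n], [F_n, F_(n-1)]] with Q = [[1,1],[1,0]].
n = 322 = 101000010₂. Square-and-multiply, entries mod 434:
Q^1 = [[1,1],[1,0]]
Q^2 = (Q^1)² = [[2,1],[1,1]]
Q^5 = (Q^2)²·Q = [[8,5],[5,3]]
Q^10 = (Q^5)² = [[89,55],[55,34]]
Q^20 = (Q^10)² = [[96,255],[255,275]]
Q^40 = (Q^20)² = [[27,427],[427,34]]
Q^80 = (Q^40)² = [[344,7],[7,337]]
Q^161 = (Q^80)²·Q = [[330,337],[337,427]]
Q^322 = (Q^161)² = [[261,351],[351,344]]
F_322 mod 434 = Q^322[0][1] = 351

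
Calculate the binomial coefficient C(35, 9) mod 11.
0

Using Lucas' theorem:
Write n=35 and k=9 in base 11:
n in base 11: [3, 2]
k in base 11: [0, 9]
C(35,9) mod 11 = ∏ C(n_i, k_i) mod 11
Digit binomials (mod 11): C(3,0) = 1; C(2,9) = 0 (k_i > n_i)
Product: 1 × 0 = 0 ≡ 0 (mod 11)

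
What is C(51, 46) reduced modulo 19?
14

Using Lucas' theorem:
Write n=51 and k=46 in base 19:
n in base 19: [2, 13]
k in base 19: [2, 8]
C(51,46) mod 19 = ∏ C(n_i, k_i) mod 19
Digit binomials (mod 19): C(2,2) = 1; C(13,8) = 1287 ≡ 14
Product: 1 × 14 = 14 ≡ 14 (mod 19)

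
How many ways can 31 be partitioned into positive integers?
6842

p(n) counts ways to write n as a sum of positive integers (order ignored).
Euler's pentagonal recurrence: p(k) = p(k-1) + p(k-2) - p(k-5) - p(k-7) + p(k-12) + p(k-15) - ... (offsets j(3j∓1)/2, signs ++--, p(0)=1, p(<0)=0).
DP table for k = 0..30: p(0)=1, p(1)=1, p(2)=2, p(3)=3, p(4)=5, p(5)=7, p(6)=11, p(7)=15, p(8)=22, p(9)=30, p(10)=42, p(11)=56, p(12)=77, p(13)=101, p(14)=135, p(15)=176, p(16)=231, p(17)=297, p(18)=385, p(19)=490, p(20)=627, p(21)=792, p(22)=1002, p(23)=1255, p(24)=1575, p(25)=1958, p(26)=2436, p(27)=3010, p(28)=3718, p(29)=4565, p(30)=5604.
Final step: p(31) = p(30) + p(29) - p(26) - p(24) + p(19) + p(16) - p(9) - p(5)
= 5604 + 4565 - 2436 - 1575 + 490 + 231 - 30 - 7
= 6842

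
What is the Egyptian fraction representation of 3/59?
1/20 + 1/1180

Greedy algorithm:
3/59: ceiling(59/3) = 20, use 1/20
1/1180: ceiling(1180/1) = 1180, use 1/1180
Result: 3/59 = 1/20 + 1/1180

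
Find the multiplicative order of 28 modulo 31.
15

31 is prime, so ord(28) divides φ(31) = 30.
Divisors of 30: 1, 2, 3, 5, 6, 10, 15, 30.
Repeated squaring: 28^1 ≡ 28, 28^2 ≡ 9, 28^4 ≡ 19, 28^8 ≡ 20, 28^16 ≡ 28 (mod 31).
Test 28^d mod 31 for each divisor d in increasing order:
28^1 ≡ 28
28^2 ≡ 9
28^3 = 28^2·28^1 ≡ 4
28^5 = 28^4·28^1 ≡ 5
28^6 = 28^4·28^2 ≡ 16
28^10 = 28^8·28^2 ≡ 25
28^15 = 28^8·28^4·28^2·28^1 ≡ 1  ← first divisor giving 1
The order is 15.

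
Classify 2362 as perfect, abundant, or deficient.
deficient

Proper divisors of 2362: sum = 1 + 2 + 1181 = 1184
Since 1184 < 2362, 2362 is deficient.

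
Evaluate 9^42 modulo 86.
1

Repeated squaring. Binary of 42 = 101010.
9^1 ≡ 9 (mod 86); 9^2 ≡ 81 (mod 86); 9^4 ≡ 25 (mod 86); 9^8 ≡ 23 (mod 86); 9^16 ≡ 13 (mod 86); 9^32 ≡ 83 (mod 86)
9^42 = 9^2 × 9^8 × 9^32 ≡ 1 (mod 86)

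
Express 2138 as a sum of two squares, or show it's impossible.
17² + 43² (a=17, b=43)

Factorization: 2138 = 2 × 1069
By Fermat: n is sum of two squares iff every prime p ≡ 3 (mod 4) appears to even power.
All primes ≡ 3 (mod 4) appear to even power.
Search a = 0, 1, 2, … for 2138 - a² a perfect square: first hit at a = 17: 2138 - 289 = 1849 = 43².
2138 = 17² + 43² = 289 + 1849 ✓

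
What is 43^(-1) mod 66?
43

gcd(43, 66) = 1, so the inverse exists.
Extended Euclidean algorithm on (66, 43):
66 = 1 × 43 + 23  ⟹  23 = (1)·66 + (-1)·43
43 = 1 × 23 + 20  ⟹  20 = (-1)·66 + (2)·43
23 = 1 × 20 + 3  ⟹  3 = (2)·66 + (-3)·43
20 = 6 × 3 + 2  ⟹  2 = (-13)·66 + (20)·43
3 = 1 × 2 + 1  ⟹  1 = (15)·66 + (-23)·43
So (-23)·43 ≡ 1 (mod 66), i.e. 43^(-1) ≡ -23 ≡ 43 (mod 66).
Check: 43 × 43 = 1849 ≡ 1 (mod 66)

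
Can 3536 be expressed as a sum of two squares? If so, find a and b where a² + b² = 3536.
20² + 56² (a=20, b=56)

Factorization: 3536 = 2^4 × 13 × 17
By Fermat: n is sum of two squares iff every prime p ≡ 3 (mod 4) appears to even power.
All primes ≡ 3 (mod 4) appear to even power.
Search a = 0, 1, 2, … for 3536 - a² a perfect square: first hit at a = 20: 3536 - 400 = 3136 = 56².
3536 = 20² + 56² = 400 + 3136 ✓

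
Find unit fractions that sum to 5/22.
1/5 + 1/37 + 1/4070

Greedy algorithm:
5/22: ceiling(22/5) = 5, use 1/5
3/110: ceiling(110/3) = 37, use 1/37
1/4070: ceiling(4070/1) = 4070, use 1/4070
Result: 5/22 = 1/5 + 1/37 + 1/4070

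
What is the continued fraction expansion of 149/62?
[2; 2, 2, 12]

Euclidean algorithm steps:
149 = 2 × 62 + 25
62 = 2 × 25 + 12
25 = 2 × 12 + 1
12 = 12 × 1 + 0
Continued fraction: [2; 2, 2, 12]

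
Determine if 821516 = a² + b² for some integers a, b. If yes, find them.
Not possible

Factorization: 821516 = 2^2 × 59^3
By Fermat: n is sum of two squares iff every prime p ≡ 3 (mod 4) appears to even power.
Prime(s) ≡ 3 (mod 4) with odd exponent: [(59, 3)]
Therefore 821516 cannot be expressed as a² + b².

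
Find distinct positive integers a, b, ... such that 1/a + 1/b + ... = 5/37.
1/8 + 1/99 + 1/29304

Greedy algorithm:
5/37: ceiling(37/5) = 8, use 1/8
3/296: ceiling(296/3) = 99, use 1/99
1/29304: ceiling(29304/1) = 29304, use 1/29304
Result: 5/37 = 1/8 + 1/99 + 1/29304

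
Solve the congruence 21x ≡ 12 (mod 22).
x ≡ 10 (mod 22)

gcd(21, 22) = 1, which divides 12, so solutions exist.
Find 21^(-1) mod 22 by the extended Euclidean algorithm:
22 = 1 × 21 + 1  ⟹  1 = (1)·22 + (-1)·21
So (-1)·21 ≡ 1 (mod 22), i.e. 21^(-1) ≡ -1 ≡ 21 (mod 22).
x ≡ 21 × 12 = 252 ≡ 10 (mod 22).
Check: 21 × 10 = 210 ≡ 12 (mod 22).
Unique solution: x ≡ 10 (mod 22)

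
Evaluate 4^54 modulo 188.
112

Repeated squaring. Binary of 54 = 110110.
4^1 ≡ 4 (mod 188); 4^2 ≡ 16 (mod 188); 4^4 ≡ 68 (mod 188); 4^8 ≡ 112 (mod 188); 4^16 ≡ 136 (mod 188); 4^32 ≡ 72 (mod 188)
4^54 = 4^2 × 4^4 × 4^16 × 4^32 ≡ 112 (mod 188)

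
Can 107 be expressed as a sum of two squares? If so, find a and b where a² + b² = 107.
Not possible

Factorization: 107 = 107
By Fermat: n is sum of two squares iff every prime p ≡ 3 (mod 4) appears to even power.
Prime(s) ≡ 3 (mod 4) with odd exponent: [(107, 1)]
Therefore 107 cannot be expressed as a² + b².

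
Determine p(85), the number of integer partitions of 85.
30167357

p(n) counts ways to write n as a sum of positive integers (order ignored).
Euler's pentagonal recurrence: p(k) = p(k-1) + p(k-2) - p(k-5) - p(k-7) + p(k-12) + p(k-15) - ... (offsets j(3j∓1)/2, signs ++--, p(0)=1, p(<0)=0).
DP table for k = 0..84: p(0)=1, p(1)=1, p(2)=2, p(3)=3, p(4)=5, p(5)=7, p(6)=11, p(7)=15, p(8)=22, p(9)=30, p(10)=42, p(11)=56, p(12)=77, p(13)=101, p(14)=135, p(15)=176, p(16)=231, p(17)=297, p(18)=385, p(19)=490, p(20)=627, p(21)=792, p(22)=1002, p(23)=1255, p(24)=1575, p(25)=1958, p(26)=2436, p(27)=3010, p(28)=3718, p(29)=4565, p(30)=5604, p(31)=6842, p(32)=8349, p(33)=10143, p(34)=12310, p(35)=14883, p(36)=17977, p(37)=21637, p(38)=26015, p(39)=31185, p(40)=37338, p(41)=44583, p(42)=53174, p(43)=63261, p(44)=75175, p(45)=89134, p(46)=105558, p(47)=124754, p(48)=147273, p(49)=173525, p(50)=204226, p(51)=239943, p(52)=281589, p(53)=329931, p(54)=386155, p(55)=451276, p(56)=526823, p(57)=614154, p(58)=715220, p(59)=831820, p(60)=966467, p(61)=1121505, p(62)=1300156, p(63)=1505499, p(64)=1741630, p(65)=2012558, p(66)=2323520, p(67)=2679689, p(68)=3087735, p(69)=3554345, p(70)=4087968, p(71)=4697205, p(72)=5392783, p(73)=6185689, p(74)=7089500, p(75)=8118264, p(76)=9289091, p(77)=10619863, p(78)=12132164, p(79)=13848650, p(80)=15796476, p(81)=18004327, p(82)=20506255, p(83)=23338469, p(84)=26543660.
Final step: p(85) = p(84) + p(83) - p(80) - p(78) + p(73) + p(70) - p(63) - p(59) + p(50) + p(45) - p(34) - p(28) + p(15) + p(8)
= 26543660 + 23338469 - 15796476 - 12132164 + 6185689 + 4087968 - 1505499 - 831820 + 204226 + 89134 - 12310 - 3718 + 176 + 22
= 30167357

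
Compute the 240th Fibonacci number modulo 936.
792

Matrix identity: Q^n = [[F_(n+1), F_n], [F_n, F_(n-1)]] with Q = [[1,1],[1,0]].
n = 240 = 11110000₂. Square-and-multiply, entries mod 936:
Q^1 = [[1,1],[1,0]]
Q^3 = (Q^1)²·Q = [[3,2],[2,1]]
Q^7 = (Q^3)²·Q = [[21,13],[13,8]]
Q^15 = (Q^7)²·Q = [[51,610],[610,377]]
Q^30 = (Q^15)² = [[301,872],[872,365]]
Q^60 = (Q^30)² = [[161,432],[432,665]]
Q^120 = (Q^60)² = [[73,216],[216,793]]
Q^240 = (Q^120)² = [[505,792],[792,649]]
F_240 mod 936 = Q^240[0][1] = 792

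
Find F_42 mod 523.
224

Matrix identity: Q^n = [[F_(n+1), F_n], [F_n, F_(n-1)]] with Q = [[1,1],[1,0]].
n = 42 = 101010₂. Square-and-multiply, entries mod 523:
Q^1 = [[1,1],[1,0]]
Q^2 = (Q^1)² = [[2,1],[1,1]]
Q^5 = (Q^2)²·Q = [[8,5],[5,3]]
Q^10 = (Q^5)² = [[89,55],[55,34]]
Q^21 = (Q^10)²·Q = [[452,486],[486,489]]
Q^42 = (Q^21)² = [[134,224],[224,433]]
F_42 mod 523 = Q^42[0][1] = 224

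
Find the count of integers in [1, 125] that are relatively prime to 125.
100

125 = 5^3
φ(n) = n × ∏(1 - 1/p) for each prime p dividing n
φ(125) = 125 × (1 - 1/5) = 100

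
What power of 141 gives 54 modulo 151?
59

Baby-step giant-step with step n = ⌈√151⌉ = 13.
Baby steps 141^j mod 151 (j:value) for j=0..12: 0:1, 1:141, 2:100, 3:57, 4:34, 5:113, 6:78, 7:126, 8:99, 9:67, 10:85, 11:56, 12:44.
Giant-step multiplier: 141^(-13) ≡ 141^(150-13) = 141^137 ≡ 93 (mod 151).
Giant steps γ_i = 54·93^i mod 151: γ_0=54, γ_1=39, γ_2=3, γ_3=128, γ_4=126 (in table at j=7).
x = i·n + j = 4·13 + 7 = 59.
Check: 141^59 ≡ 54 (mod 151).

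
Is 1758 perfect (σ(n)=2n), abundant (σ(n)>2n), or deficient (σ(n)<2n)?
abundant

Proper divisors of 1758: sum = 1 + 2 + 3 + 6 + 293 + 586 + 879 = 1770
Since 1770 > 1758, 1758 is abundant.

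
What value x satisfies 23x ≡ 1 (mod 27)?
20

gcd(23, 27) = 1, so the inverse exists.
Extended Euclidean algorithm on (27, 23):
27 = 1 × 23 + 4  ⟹  4 = (1)·27 + (-1)·23
23 = 5 × 4 + 3  ⟹  3 = (-5)·27 + (6)·23
4 = 1 × 3 + 1  ⟹  1 = (6)·27 + (-7)·23
So (-7)·23 ≡ 1 (mod 27), i.e. 23^(-1) ≡ -7 ≡ 20 (mod 27).
Check: 23 × 20 = 460 ≡ 1 (mod 27)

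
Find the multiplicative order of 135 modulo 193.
192

193 is prime, so ord(135) divides φ(193) = 192.
Divisors of 192: 1, 2, 3, 4, 6, 8, 12, 16, 24, 32, 48, 64, 96, 192.
Repeated squaring: 135^1 ≡ 135, 135^2 ≡ 83, 135^4 ≡ 134, 135^8 ≡ 7, 135^16 ≡ 49, 135^32 ≡ 85, 135^64 ≡ 84, 135^128 ≡ 108 (mod 193).
Test 135^d mod 193 for each divisor d in increasing order:
135^1 ≡ 135
135^2 ≡ 83
135^3 = 135^2·135^1 ≡ 11
135^4 ≡ 134
135^6 = 135^4·135^2 ≡ 121
135^8 ≡ 7
135^12 = 135^8·135^4 ≡ 166
135^16 ≡ 49
135^24 = 135^16·135^8 ≡ 150
135^32 ≡ 85
135^48 = 135^32·135^16 ≡ 112
135^64 ≡ 84
135^96 = 135^64·135^32 ≡ 192
135^192 = 135^128·135^64 ≡ 1  ← first divisor giving 1
The order is 192.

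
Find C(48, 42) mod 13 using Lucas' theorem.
6

Using Lucas' theorem:
Write n=48 and k=42 in base 13:
n in base 13: [3, 9]
k in base 13: [3, 3]
C(48,42) mod 13 = ∏ C(n_i, k_i) mod 13
Digit binomials (mod 13): C(3,3) = 1; C(9,3) = 84 ≡ 6
Product: 1 × 6 = 6 ≡ 6 (mod 13)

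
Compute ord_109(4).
18

109 is prime, so ord(4) divides φ(109) = 108.
Divisors of 108: 1, 2, 3, 4, 6, 9, 12, 18, 27, 36, 54, 108.
Repeated squaring: 4^1 ≡ 4, 4^2 ≡ 16, 4^4 ≡ 38, 4^8 ≡ 27, 4^16 ≡ 75, 4^32 ≡ 66, 4^64 ≡ 105 (mod 109).
Test 4^d mod 109 for each divisor d in increasing order:
4^1 ≡ 4
4^2 ≡ 16
4^3 = 4^2·4^1 ≡ 64
4^4 ≡ 38
4^6 = 4^4·4^2 ≡ 63
4^9 = 4^8·4^1 ≡ 108
4^12 = 4^8·4^4 ≡ 45
4^18 = 4^16·4^2 ≡ 1  ← first divisor giving 1
The order is 18.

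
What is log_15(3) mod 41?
35

Baby-step giant-step with step n = ⌈√41⌉ = 7.
Baby steps 15^j mod 41 (j:value) for j=0..6: 0:1, 1:15, 2:20, 3:13, 4:31, 5:14, 6:5.
Giant-step multiplier: 15^(-7) ≡ 15^(40-7) = 15^33 ≡ 35 (mod 41).
Giant steps γ_i = 3·35^i mod 41: γ_0=3, γ_1=23, γ_2=26, γ_3=8, γ_4=34, γ_5=1 (in table at j=0).
x = i·n + j = 5·7 + 0 = 35.
Check: 15^35 ≡ 3 (mod 41).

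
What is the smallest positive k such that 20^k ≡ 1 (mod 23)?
22

23 is prime, so ord(20) divides φ(23) = 22.
Divisors of 22: 1, 2, 11, 22.
Repeated squaring: 20^1 ≡ 20, 20^2 ≡ 9, 20^4 ≡ 12, 20^8 ≡ 6, 20^16 ≡ 13 (mod 23).
Test 20^d mod 23 for each divisor d in increasing order:
20^1 ≡ 20
20^2 ≡ 9
20^11 = 20^8·20^2·20^1 ≡ 22
20^22 = 20^16·20^4·20^2 ≡ 1  ← first divisor giving 1
The order is 22.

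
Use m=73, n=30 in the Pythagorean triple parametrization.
(4429, 4380, 6229)

Euclid's formula: a = m² - n², b = 2mn, c = m² + n²
m = 73, n = 30
a = 73² - 30² = 5329 - 900 = 4429
b = 2 × 73 × 30 = 4380
c = 73² + 30² = 5329 + 900 = 6229
Verification: 4429² + 4380² = 19616041 + 19184400 = 38800441 = 6229² ✓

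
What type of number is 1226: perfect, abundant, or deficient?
deficient

Proper divisors of 1226: sum = 1 + 2 + 613 = 616
Since 616 < 1226, 1226 is deficient.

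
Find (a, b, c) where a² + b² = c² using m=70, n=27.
(4171, 3780, 5629)

Euclid's formula: a = m² - n², b = 2mn, c = m² + n²
m = 70, n = 27
a = 70² - 27² = 4900 - 729 = 4171
b = 2 × 70 × 27 = 3780
c = 70² + 27² = 4900 + 729 = 5629
Verification: 4171² + 3780² = 17397241 + 14288400 = 31685641 = 5629² ✓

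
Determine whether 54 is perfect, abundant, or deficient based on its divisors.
abundant

Proper divisors of 54: sum = 1 + 2 + 3 + 6 + 9 + 18 + 27 = 66
Since 66 > 54, 54 is abundant.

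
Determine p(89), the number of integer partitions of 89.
49995925

p(n) counts ways to write n as a sum of positive integers (order ignored).
Euler's pentagonal recurrence: p(k) = p(k-1) + p(k-2) - p(k-5) - p(k-7) + p(k-12) + p(k-15) - ... (offsets j(3j∓1)/2, signs ++--, p(0)=1, p(<0)=0).
DP table for k = 0..88: p(0)=1, p(1)=1, p(2)=2, p(3)=3, p(4)=5, p(5)=7, p(6)=11, p(7)=15, p(8)=22, p(9)=30, p(10)=42, p(11)=56, p(12)=77, p(13)=101, p(14)=135, p(15)=176, p(16)=231, p(17)=297, p(18)=385, p(19)=490, p(20)=627, p(21)=792, p(22)=1002, p(23)=1255, p(24)=1575, p(25)=1958, p(26)=2436, p(27)=3010, p(28)=3718, p(29)=4565, p(30)=5604, p(31)=6842, p(32)=8349, p(33)=10143, p(34)=12310, p(35)=14883, p(36)=17977, p(37)=21637, p(38)=26015, p(39)=31185, p(40)=37338, p(41)=44583, p(42)=53174, p(43)=63261, p(44)=75175, p(45)=89134, p(46)=105558, p(47)=124754, p(48)=147273, p(49)=173525, p(50)=204226, p(51)=239943, p(52)=281589, p(53)=329931, p(54)=386155, p(55)=451276, p(56)=526823, p(57)=614154, p(58)=715220, p(59)=831820, p(60)=966467, p(61)=1121505, p(62)=1300156, p(63)=1505499, p(64)=1741630, p(65)=2012558, p(66)=2323520, p(67)=2679689, p(68)=3087735, p(69)=3554345, p(70)=4087968, p(71)=4697205, p(72)=5392783, p(73)=6185689, p(74)=7089500, p(75)=8118264, p(76)=9289091, p(77)=10619863, p(78)=12132164, p(79)=13848650, p(80)=15796476, p(81)=18004327, p(82)=20506255, p(83)=23338469, p(84)=26543660, p(85)=30167357, p(86)=34262962, p(87)=38887673, p(88)=44108109.
Final step: p(89) = p(88) + p(87) - p(84) - p(82) + p(77) + p(74) - p(67) - p(63) + p(54) + p(49) - p(38) - p(32) + p(19) + p(12)
= 44108109 + 38887673 - 26543660 - 20506255 + 10619863 + 7089500 - 2679689 - 1505499 + 386155 + 173525 - 26015 - 8349 + 490 + 77
= 49995925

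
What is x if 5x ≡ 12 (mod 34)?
x ≡ 16 (mod 34)

gcd(5, 34) = 1, which divides 12, so solutions exist.
Find 5^(-1) mod 34 by the extended Euclidean algorithm:
34 = 6 × 5 + 4  ⟹  4 = (1)·34 + (-6)·5
5 = 1 × 4 + 1  ⟹  1 = (-1)·34 + (7)·5
So (7)·5 ≡ 1 (mod 34), i.e. 5^(-1) ≡ 7 (mod 34).
x ≡ 7 × 12 = 84 ≡ 16 (mod 34).
Check: 5 × 16 = 80 ≡ 12 (mod 34).
Unique solution: x ≡ 16 (mod 34)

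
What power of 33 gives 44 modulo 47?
5

Baby-step giant-step with step n = ⌈√47⌉ = 7.
Baby steps 33^j mod 47 (j:value) for j=0..6: 0:1, 1:33, 2:8, 3:29, 4:17, 5:44, 6:42.
h = 44 is already in the table at j=5, so x = 5.
Check: 33^5 ≡ 44 (mod 47).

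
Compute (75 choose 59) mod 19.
1

Using Lucas' theorem:
Write n=75 and k=59 in base 19:
n in base 19: [3, 18]
k in base 19: [3, 2]
C(75,59) mod 19 = ∏ C(n_i, k_i) mod 19
Digit binomials (mod 19): C(3,3) = 1; C(18,2) = 153 ≡ 1
Product: 1 × 1 = 1 ≡ 1 (mod 19)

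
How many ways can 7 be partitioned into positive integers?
15

p(n) counts ways to write n as a sum of positive integers (order ignored).
Examples: 7; 6 + 1; 5 + 2; 5 + 1 + 1; 4 + 3; ... (15 total)
p(7) = 15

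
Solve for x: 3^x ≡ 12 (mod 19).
15

Baby-step giant-step with step n = ⌈√19⌉ = 5.
Baby steps 3^j mod 19 (j:value) for j=0..4: 0:1, 1:3, 2:9, 3:8, 4:5.
Giant-step multiplier: 3^(-5) ≡ 3^(18-5) = 3^13 ≡ 14 (mod 19).
Giant steps γ_i = 12·14^i mod 19: γ_0=12, γ_1=16, γ_2=15, γ_3=1 (in table at j=0).
x = i·n + j = 3·5 + 0 = 15.
Check: 3^15 ≡ 12 (mod 19).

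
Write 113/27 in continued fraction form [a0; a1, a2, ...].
[4; 5, 2, 2]

Euclidean algorithm steps:
113 = 4 × 27 + 5
27 = 5 × 5 + 2
5 = 2 × 2 + 1
2 = 2 × 1 + 0
Continued fraction: [4; 5, 2, 2]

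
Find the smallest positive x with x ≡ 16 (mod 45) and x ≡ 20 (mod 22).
196

Using Chinese Remainder Theorem:
M = 45 × 22 = 990
M1 = 22, M2 = 45
y1 = 22^(-1) mod 45 = 43
y2 = 45^(-1) mod 22 = 1
x = (16×22×43 + 20×45×1) mod 990 = 196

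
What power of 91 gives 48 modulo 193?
44

Baby-step giant-step with step n = ⌈√193⌉ = 14.
Baby steps 91^j mod 193 (j:value) for j=0..13: 0:1, 1:91, 2:175, 3:99, 4:131, 5:148, 6:151, 7:38, 8:177, 9:88, 10:95, 11:153, 12:27, 13:141.
Giant-step multiplier: 91^(-14) ≡ 91^(192-14) = 91^178 ≡ 110 (mod 193).
Giant steps γ_i = 48·110^i mod 193: γ_0=48, γ_1=69, γ_2=63, γ_3=175 (in table at j=2).
x = i·n + j = 3·14 + 2 = 44.
Check: 91^44 ≡ 48 (mod 193).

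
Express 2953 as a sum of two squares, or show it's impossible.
12² + 53² (a=12, b=53)

Factorization: 2953 = 2953
By Fermat: n is sum of two squares iff every prime p ≡ 3 (mod 4) appears to even power.
All primes ≡ 3 (mod 4) appear to even power.
Search a = 0, 1, 2, … for 2953 - a² a perfect square: first hit at a = 12: 2953 - 144 = 2809 = 53².
2953 = 12² + 53² = 144 + 2809 ✓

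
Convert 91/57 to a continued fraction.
[1; 1, 1, 2, 11]

Euclidean algorithm steps:
91 = 1 × 57 + 34
57 = 1 × 34 + 23
34 = 1 × 23 + 11
23 = 2 × 11 + 1
11 = 11 × 1 + 0
Continued fraction: [1; 1, 1, 2, 11]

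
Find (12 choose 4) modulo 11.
0

Using Lucas' theorem:
Write n=12 and k=4 in base 11:
n in base 11: [1, 1]
k in base 11: [0, 4]
C(12,4) mod 11 = ∏ C(n_i, k_i) mod 11
Digit binomials (mod 11): C(1,0) = 1; C(1,4) = 0 (k_i > n_i)
Product: 1 × 0 = 0 ≡ 0 (mod 11)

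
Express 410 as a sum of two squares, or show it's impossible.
7² + 19² (a=7, b=19)

Factorization: 410 = 2 × 5 × 41
By Fermat: n is sum of two squares iff every prime p ≡ 3 (mod 4) appears to even power.
All primes ≡ 3 (mod 4) appear to even power.
Search a = 0, 1, 2, … for 410 - a² a perfect square: first hit at a = 7: 410 - 49 = 361 = 19².
410 = 7² + 19² = 49 + 361 ✓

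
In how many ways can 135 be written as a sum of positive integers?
9035836076

p(n) counts ways to write n as a sum of positive integers (order ignored).
Euler's pentagonal recurrence: p(k) = p(k-1) + p(k-2) - p(k-5) - p(k-7) + p(k-12) + p(k-15) - ... (offsets j(3j∓1)/2, signs ++--, p(0)=1, p(<0)=0).
DP table for k = 0..134: p(0)=1, p(1)=1, p(2)=2, p(3)=3, p(4)=5, p(5)=7, p(6)=11, p(7)=15, p(8)=22, p(9)=30, p(10)=42, p(11)=56, p(12)=77, p(13)=101, p(14)=135, p(15)=176, p(16)=231, p(17)=297, p(18)=385, p(19)=490, p(20)=627, p(21)=792, p(22)=1002, p(23)=1255, p(24)=1575, p(25)=1958, p(26)=2436, p(27)=3010, p(28)=3718, p(29)=4565, p(30)=5604, p(31)=6842, p(32)=8349, p(33)=10143, p(34)=12310, p(35)=14883, p(36)=17977, p(37)=21637, p(38)=26015, p(39)=31185, p(40)=37338, p(41)=44583, p(42)=53174, p(43)=63261, p(44)=75175, p(45)=89134, p(46)=105558, p(47)=124754, p(48)=147273, p(49)=173525, p(50)=204226, p(51)=239943, p(52)=281589, p(53)=329931, p(54)=386155, p(55)=451276, p(56)=526823, p(57)=614154, p(58)=715220, p(59)=831820, p(60)=966467, p(61)=1121505, p(62)=1300156, p(63)=1505499, p(64)=1741630, p(65)=2012558, p(66)=2323520, p(67)=2679689, p(68)=3087735, p(69)=3554345, p(70)=4087968, p(71)=4697205, p(72)=5392783, p(73)=6185689, p(74)=7089500, p(75)=8118264, p(76)=9289091, p(77)=10619863, p(78)=12132164, p(79)=13848650, p(80)=15796476, p(81)=18004327, p(82)=20506255, p(83)=23338469, p(84)=26543660, p(85)=30167357, p(86)=34262962, p(87)=38887673, p(88)=44108109, p(89)=49995925, p(90)=56634173, p(91)=64112359, p(92)=72533807, p(93)=82010177, p(94)=92669720, p(95)=104651419, p(96)=118114304, p(97)=133230930, p(98)=150198136, p(99)=169229875, p(100)=190569292, p(101)=214481126, p(102)=241265379, p(103)=271248950, p(104)=304801365, p(105)=342325709, p(106)=384276336, p(107)=431149389, p(108)=483502844, p(109)=541946240, p(110)=607163746, p(111)=679903203, p(112)=761002156, p(113)=851376628, p(114)=952050665, p(115)=1064144451, p(116)=1188908248, p(117)=1327710076, p(118)=1482074143, p(119)=1653668665, p(120)=1844349560, p(121)=2056148051, p(122)=2291320912, p(123)=2552338241, p(124)=2841940500, p(125)=3163127352, p(126)=3519222692, p(127)=3913864295, p(128)=4351078600, p(129)=4835271870, p(130)=5371315400, p(131)=5964539504, p(132)=6620830889, p(133)=7346629512, p(134)=8149040695.
Final step: p(135) = p(134) + p(133) - p(130) - p(128) + p(123) + p(120) - p(113) - p(109) + p(100) + p(95) - p(84) - p(78) + p(65) + p(58) - p(43) - p(35) + p(18) + p(9)
= 8149040695 + 7346629512 - 5371315400 - 4351078600 + 2552338241 + 1844349560 - 851376628 - 541946240 + 190569292 + 104651419 - 26543660 - 12132164 + 2012558 + 715220 - 63261 - 14883 + 385 + 30
= 9035836076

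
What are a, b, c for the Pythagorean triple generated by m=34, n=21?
(715, 1428, 1597)

Euclid's formula: a = m² - n², b = 2mn, c = m² + n²
m = 34, n = 21
a = 34² - 21² = 1156 - 441 = 715
b = 2 × 34 × 21 = 1428
c = 34² + 21² = 1156 + 441 = 1597
Verification: 715² + 1428² = 511225 + 2039184 = 2550409 = 1597² ✓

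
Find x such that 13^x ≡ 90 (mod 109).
39

Baby-step giant-step with step n = ⌈√109⌉ = 11.
Baby steps 13^j mod 109 (j:value) for j=0..10: 0:1, 1:13, 2:60, 3:17, 4:3, 5:39, 6:71, 7:51, 8:9, 9:8, 10:104.
Giant-step multiplier: 13^(-11) ≡ 13^(108-11) = 13^97 ≡ 57 (mod 109).
Giant steps γ_i = 90·57^i mod 109: γ_0=90, γ_1=7, γ_2=72, γ_3=71 (in table at j=6).
x = i·n + j = 3·11 + 6 = 39.
Check: 13^39 ≡ 90 (mod 109).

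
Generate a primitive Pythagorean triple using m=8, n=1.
(63, 16, 65)

Euclid's formula: a = m² - n², b = 2mn, c = m² + n²
m = 8, n = 1
a = 8² - 1² = 64 - 1 = 63
b = 2 × 8 × 1 = 16
c = 8² + 1² = 64 + 1 = 65
Verification: 63² + 16² = 3969 + 256 = 4225 = 65² ✓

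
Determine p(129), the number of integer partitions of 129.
4835271870

p(n) counts ways to write n as a sum of positive integers (order ignored).
Euler's pentagonal recurrence: p(k) = p(k-1) + p(k-2) - p(k-5) - p(k-7) + p(k-12) + p(k-15) - ... (offsets j(3j∓1)/2, signs ++--, p(0)=1, p(<0)=0).
DP table for k = 0..128: p(0)=1, p(1)=1, p(2)=2, p(3)=3, p(4)=5, p(5)=7, p(6)=11, p(7)=15, p(8)=22, p(9)=30, p(10)=42, p(11)=56, p(12)=77, p(13)=101, p(14)=135, p(15)=176, p(16)=231, p(17)=297, p(18)=385, p(19)=490, p(20)=627, p(21)=792, p(22)=1002, p(23)=1255, p(24)=1575, p(25)=1958, p(26)=2436, p(27)=3010, p(28)=3718, p(29)=4565, p(30)=5604, p(31)=6842, p(32)=8349, p(33)=10143, p(34)=12310, p(35)=14883, p(36)=17977, p(37)=21637, p(38)=26015, p(39)=31185, p(40)=37338, p(41)=44583, p(42)=53174, p(43)=63261, p(44)=75175, p(45)=89134, p(46)=105558, p(47)=124754, p(48)=147273, p(49)=173525, p(50)=204226, p(51)=239943, p(52)=281589, p(53)=329931, p(54)=386155, p(55)=451276, p(56)=526823, p(57)=614154, p(58)=715220, p(59)=831820, p(60)=966467, p(61)=1121505, p(62)=1300156, p(63)=1505499, p(64)=1741630, p(65)=2012558, p(66)=2323520, p(67)=2679689, p(68)=3087735, p(69)=3554345, p(70)=4087968, p(71)=4697205, p(72)=5392783, p(73)=6185689, p(74)=7089500, p(75)=8118264, p(76)=9289091, p(77)=10619863, p(78)=12132164, p(79)=13848650, p(80)=15796476, p(81)=18004327, p(82)=20506255, p(83)=23338469, p(84)=26543660, p(85)=30167357, p(86)=34262962, p(87)=38887673, p(88)=44108109, p(89)=49995925, p(90)=56634173, p(91)=64112359, p(92)=72533807, p(93)=82010177, p(94)=92669720, p(95)=104651419, p(96)=118114304, p(97)=133230930, p(98)=150198136, p(99)=169229875, p(100)=190569292, p(101)=214481126, p(102)=241265379, p(103)=271248950, p(104)=304801365, p(105)=342325709, p(106)=384276336, p(107)=431149389, p(108)=483502844, p(109)=541946240, p(110)=607163746, p(111)=679903203, p(112)=761002156, p(113)=851376628, p(114)=952050665, p(115)=1064144451, p(116)=1188908248, p(117)=1327710076, p(118)=1482074143, p(119)=1653668665, p(120)=1844349560, p(121)=2056148051, p(122)=2291320912, p(123)=2552338241, p(124)=2841940500, p(125)=3163127352, p(126)=3519222692, p(127)=3913864295, p(128)=4351078600.
Final step: p(129) = p(128) + p(127) - p(124) - p(122) + p(117) + p(114) - p(107) - p(103) + p(94) + p(89) - p(78) - p(72) + p(59) + p(52) - p(37) - p(29) + p(12) + p(3)
= 4351078600 + 3913864295 - 2841940500 - 2291320912 + 1327710076 + 952050665 - 431149389 - 271248950 + 92669720 + 49995925 - 12132164 - 5392783 + 831820 + 281589 - 21637 - 4565 + 77 + 3
= 4835271870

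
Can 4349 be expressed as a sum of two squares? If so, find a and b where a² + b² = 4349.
43² + 50² (a=43, b=50)

Factorization: 4349 = 4349
By Fermat: n is sum of two squares iff every prime p ≡ 3 (mod 4) appears to even power.
All primes ≡ 3 (mod 4) appear to even power.
Search a = 0, 1, 2, … for 4349 - a² a perfect square: first hit at a = 43: 4349 - 1849 = 2500 = 50².
4349 = 43² + 50² = 1849 + 2500 ✓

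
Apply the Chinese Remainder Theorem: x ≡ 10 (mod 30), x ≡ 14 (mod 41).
670

Using Chinese Remainder Theorem:
M = 30 × 41 = 1230
M1 = 41, M2 = 30
y1 = 41^(-1) mod 30 = 11
y2 = 30^(-1) mod 41 = 26
x = (10×41×11 + 14×30×26) mod 1230 = 670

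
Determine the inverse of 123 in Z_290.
257

gcd(123, 290) = 1, so the inverse exists.
Extended Euclidean algorithm on (290, 123):
290 = 2 × 123 + 44  ⟹  44 = (1)·290 + (-2)·123
123 = 2 × 44 + 35  ⟹  35 = (-2)·290 + (5)·123
44 = 1 × 35 + 9  ⟹  9 = (3)·290 + (-7)·123
35 = 3 × 9 + 8  ⟹  8 = (-11)·290 + (26)·123
9 = 1 × 8 + 1  ⟹  1 = (14)·290 + (-33)·123
So (-33)·123 ≡ 1 (mod 290), i.e. 123^(-1) ≡ -33 ≡ 257 (mod 290).
Check: 123 × 257 = 31611 ≡ 1 (mod 290)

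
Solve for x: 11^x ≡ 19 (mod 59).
34

Baby-step giant-step with step n = ⌈√59⌉ = 8.
Baby steps 11^j mod 59 (j:value) for j=0..7: 0:1, 1:11, 2:3, 3:33, 4:9, 5:40, 6:27, 7:2.
Giant-step multiplier: 11^(-8) ≡ 11^(58-8) = 11^50 ≡ 51 (mod 59).
Giant steps γ_i = 19·51^i mod 59: γ_0=19, γ_1=25, γ_2=36, γ_3=7, γ_4=3 (in table at j=2).
x = i·n + j = 4·8 + 2 = 34.
Check: 11^34 ≡ 19 (mod 59).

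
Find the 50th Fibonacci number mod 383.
82

Matrix identity: Q^n = [[F_(n+1), F_n], [F_n, F_(n-1)]] with Q = [[1,1],[1,0]].
n = 50 = 110010₂. Square-and-multiply, entries mod 383:
Q^1 = [[1,1],[1,0]]
Q^3 = (Q^1)²·Q = [[3,2],[2,1]]
Q^6 = (Q^3)² = [[13,8],[8,5]]
Q^12 = (Q^6)² = [[233,144],[144,89]]
Q^25 = (Q^12)²·Q = [[365,340],[340,25]]
Q^50 = (Q^25)² = [[258,82],[82,176]]
F_50 mod 383 = Q^50[0][1] = 82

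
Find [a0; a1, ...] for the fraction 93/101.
[0; 1, 11, 1, 1, 1, 2]

Euclidean algorithm steps:
93 = 0 × 101 + 93
101 = 1 × 93 + 8
93 = 11 × 8 + 5
8 = 1 × 5 + 3
5 = 1 × 3 + 2
3 = 1 × 2 + 1
2 = 2 × 1 + 0
Continued fraction: [0; 1, 11, 1, 1, 1, 2]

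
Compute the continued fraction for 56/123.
[0; 2, 5, 11]

Euclidean algorithm steps:
56 = 0 × 123 + 56
123 = 2 × 56 + 11
56 = 5 × 11 + 1
11 = 11 × 1 + 0
Continued fraction: [0; 2, 5, 11]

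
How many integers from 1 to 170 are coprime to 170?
64

170 = 2 × 5 × 17
φ(n) = n × ∏(1 - 1/p) for each prime p dividing n
φ(170) = 170 × (1 - 1/2) × (1 - 1/5) × (1 - 1/17) = 64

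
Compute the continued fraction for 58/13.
[4; 2, 6]

Euclidean algorithm steps:
58 = 4 × 13 + 6
13 = 2 × 6 + 1
6 = 6 × 1 + 0
Continued fraction: [4; 2, 6]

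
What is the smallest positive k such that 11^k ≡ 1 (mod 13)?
12

13 is prime, so ord(11) divides φ(13) = 12.
Divisors of 12: 1, 2, 3, 4, 6, 12.
Repeated squaring: 11^1 ≡ 11, 11^2 ≡ 4, 11^4 ≡ 3, 11^8 ≡ 9 (mod 13).
Test 11^d mod 13 for each divisor d in increasing order:
11^1 ≡ 11
11^2 ≡ 4
11^3 = 11^2·11^1 ≡ 5
11^4 ≡ 3
11^6 = 11^4·11^2 ≡ 12
11^12 = 11^8·11^4 ≡ 1  ← first divisor giving 1
The order is 12.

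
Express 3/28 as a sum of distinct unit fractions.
1/10 + 1/140

Greedy algorithm:
3/28: ceiling(28/3) = 10, use 1/10
1/140: ceiling(140/1) = 140, use 1/140
Result: 3/28 = 1/10 + 1/140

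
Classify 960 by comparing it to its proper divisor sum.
abundant

Proper divisors of 960: sum = 1 + 2 + 3 + 4 + 5 + 6 + 8 + 10 + ... + 192 + 240 + 320 + 480 (27 divisors) = 2088
Since 2088 > 960, 960 is abundant.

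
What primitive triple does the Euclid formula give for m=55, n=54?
(109, 5940, 5941)

Euclid's formula: a = m² - n², b = 2mn, c = m² + n²
m = 55, n = 54
a = 55² - 54² = 3025 - 2916 = 109
b = 2 × 55 × 54 = 5940
c = 55² + 54² = 3025 + 2916 = 5941
Verification: 109² + 5940² = 11881 + 35283600 = 35295481 = 5941² ✓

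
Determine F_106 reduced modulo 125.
58

Matrix identity: Q^n = [[F_(n+1), F_n], [F_n, F_(n-1)]] with Q = [[1,1],[1,0]].
n = 106 = 1101010₂. Square-and-multiply, entries mod 125:
Q^1 = [[1,1],[1,0]]
Q^3 = (Q^1)²·Q = [[3,2],[2,1]]
Q^6 = (Q^3)² = [[13,8],[8,5]]
Q^13 = (Q^6)²·Q = [[2,108],[108,19]]
Q^26 = (Q^13)² = [[43,18],[18,25]]
Q^53 = (Q^26)²·Q = [[22,48],[48,99]]
Q^106 = (Q^53)² = [[38,58],[58,105]]
F_106 mod 125 = Q^106[0][1] = 58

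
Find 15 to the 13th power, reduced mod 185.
20

Repeated squaring. Binary of 13 = 1101.
15^1 ≡ 15 (mod 185); 15^2 ≡ 40 (mod 185); 15^4 ≡ 120 (mod 185); 15^8 ≡ 155 (mod 185)
15^13 = 15^1 × 15^4 × 15^8 ≡ 20 (mod 185)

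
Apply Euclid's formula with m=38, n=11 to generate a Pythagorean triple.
(1323, 836, 1565)

Euclid's formula: a = m² - n², b = 2mn, c = m² + n²
m = 38, n = 11
a = 38² - 11² = 1444 - 121 = 1323
b = 2 × 38 × 11 = 836
c = 38² + 11² = 1444 + 121 = 1565
Verification: 1323² + 836² = 1750329 + 698896 = 2449225 = 1565² ✓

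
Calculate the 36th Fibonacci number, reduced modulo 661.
345

Matrix identity: Q^n = [[F_(n+1), F_n], [F_n, F_(n-1)]] with Q = [[1,1],[1,0]].
n = 36 = 100100₂. Square-and-multiply, entries mod 661:
Q^1 = [[1,1],[1,0]]
Q^2 = (Q^1)² = [[2,1],[1,1]]
Q^4 = (Q^2)² = [[5,3],[3,2]]
Q^9 = (Q^4)²·Q = [[55,34],[34,21]]
Q^18 = (Q^9)² = [[215,601],[601,275]]
Q^36 = (Q^18)² = [[250,345],[345,566]]
F_36 mod 661 = Q^36[0][1] = 345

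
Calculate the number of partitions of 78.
12132164

p(n) counts ways to write n as a sum of positive integers (order ignored).
Euler's pentagonal recurrence: p(k) = p(k-1) + p(k-2) - p(k-5) - p(k-7) + p(k-12) + p(k-15) - ... (offsets j(3j∓1)/2, signs ++--, p(0)=1, p(<0)=0).
DP table for k = 0..77: p(0)=1, p(1)=1, p(2)=2, p(3)=3, p(4)=5, p(5)=7, p(6)=11, p(7)=15, p(8)=22, p(9)=30, p(10)=42, p(11)=56, p(12)=77, p(13)=101, p(14)=135, p(15)=176, p(16)=231, p(17)=297, p(18)=385, p(19)=490, p(20)=627, p(21)=792, p(22)=1002, p(23)=1255, p(24)=1575, p(25)=1958, p(26)=2436, p(27)=3010, p(28)=3718, p(29)=4565, p(30)=5604, p(31)=6842, p(32)=8349, p(33)=10143, p(34)=12310, p(35)=14883, p(36)=17977, p(37)=21637, p(38)=26015, p(39)=31185, p(40)=37338, p(41)=44583, p(42)=53174, p(43)=63261, p(44)=75175, p(45)=89134, p(46)=105558, p(47)=124754, p(48)=147273, p(49)=173525, p(50)=204226, p(51)=239943, p(52)=281589, p(53)=329931, p(54)=386155, p(55)=451276, p(56)=526823, p(57)=614154, p(58)=715220, p(59)=831820, p(60)=966467, p(61)=1121505, p(62)=1300156, p(63)=1505499, p(64)=1741630, p(65)=2012558, p(66)=2323520, p(67)=2679689, p(68)=3087735, p(69)=3554345, p(70)=4087968, p(71)=4697205, p(72)=5392783, p(73)=6185689, p(74)=7089500, p(75)=8118264, p(76)=9289091, p(77)=10619863.
Final step: p(78) = p(77) + p(76) - p(73) - p(71) + p(66) + p(63) - p(56) - p(52) + p(43) + p(38) - p(27) - p(21) + p(8) + p(1)
= 10619863 + 9289091 - 6185689 - 4697205 + 2323520 + 1505499 - 526823 - 281589 + 63261 + 26015 - 3010 - 792 + 22 + 1
= 12132164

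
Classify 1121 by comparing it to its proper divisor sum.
deficient

Proper divisors of 1121: sum = 1 + 19 + 59 = 79
Since 79 < 1121, 1121 is deficient.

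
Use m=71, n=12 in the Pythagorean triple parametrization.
(4897, 1704, 5185)

Euclid's formula: a = m² - n², b = 2mn, c = m² + n²
m = 71, n = 12
a = 71² - 12² = 5041 - 144 = 4897
b = 2 × 71 × 12 = 1704
c = 71² + 12² = 5041 + 144 = 5185
Verification: 4897² + 1704² = 23980609 + 2903616 = 26884225 = 5185² ✓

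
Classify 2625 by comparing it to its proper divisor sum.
deficient

Proper divisors of 2625: sum = 1 + 3 + 5 + 7 + 15 + 21 + 25 + 35 + 75 + 105 + 125 + 175 + 375 + 525 + 875 = 2367
Since 2367 < 2625, 2625 is deficient.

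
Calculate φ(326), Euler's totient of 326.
162

326 = 2 × 163
φ(n) = n × ∏(1 - 1/p) for each prime p dividing n
φ(326) = 326 × (1 - 1/2) × (1 - 1/163) = 162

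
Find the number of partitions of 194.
2366022741845

p(n) counts ways to write n as a sum of positive integers (order ignored).
Euler's pentagonal recurrence: p(k) = p(k-1) + p(k-2) - p(k-5) - p(k-7) + p(k-12) + p(k-15) - ... (offsets j(3j∓1)/2, signs ++--, p(0)=1, p(<0)=0).
DP table for k = 0..193: p(0)=1, p(1)=1, p(2)=2, p(3)=3, p(4)=5, p(5)=7, p(6)=11, p(7)=15, p(8)=22, p(9)=30, p(10)=42, p(11)=56, p(12)=77, p(13)=101, p(14)=135, p(15)=176, p(16)=231, p(17)=297, p(18)=385, p(19)=490, p(20)=627, p(21)=792, p(22)=1002, p(23)=1255, p(24)=1575, p(25)=1958, p(26)=2436, p(27)=3010, p(28)=3718, p(29)=4565, p(30)=5604, p(31)=6842, p(32)=8349, p(33)=10143, p(34)=12310, p(35)=14883, p(36)=17977, p(37)=21637, p(38)=26015, p(39)=31185, p(40)=37338, p(41)=44583, p(42)=53174, p(43)=63261, p(44)=75175, p(45)=89134, p(46)=105558, p(47)=124754, p(48)=147273, p(49)=173525, p(50)=204226, p(51)=239943, p(52)=281589, p(53)=329931, p(54)=386155, p(55)=451276, p(56)=526823, p(57)=614154, p(58)=715220, p(59)=831820, p(60)=966467, p(61)=1121505, p(62)=1300156, p(63)=1505499, p(64)=1741630, p(65)=2012558, p(66)=2323520, p(67)=2679689, p(68)=3087735, p(69)=3554345, p(70)=4087968, p(71)=4697205, p(72)=5392783, p(73)=6185689, p(74)=7089500, p(75)=8118264, p(76)=9289091, p(77)=10619863, p(78)=12132164, p(79)=13848650, p(80)=15796476, p(81)=18004327, p(82)=20506255, p(83)=23338469, p(84)=26543660, p(85)=30167357, p(86)=34262962, p(87)=38887673, p(88)=44108109, p(89)=49995925, p(90)=56634173, p(91)=64112359, p(92)=72533807, p(93)=82010177, p(94)=92669720, p(95)=104651419, p(96)=118114304, p(97)=133230930, p(98)=150198136, p(99)=169229875, p(100)=190569292, p(101)=214481126, p(102)=241265379, p(103)=271248950, p(104)=304801365, p(105)=342325709, p(106)=384276336, p(107)=431149389, p(108)=483502844, p(109)=541946240, p(110)=607163746, p(111)=679903203, p(112)=761002156, p(113)=851376628, p(114)=952050665, p(115)=1064144451, p(116)=1188908248, p(117)=1327710076, p(118)=1482074143, p(119)=1653668665, p(120)=1844349560, p(121)=2056148051, p(122)=2291320912, p(123)=2552338241, p(124)=2841940500, p(125)=3163127352, p(126)=3519222692, p(127)=3913864295, p(128)=4351078600, p(129)=4835271870, p(130)=5371315400, p(131)=5964539504, p(132)=6620830889, p(133)=7346629512, p(134)=8149040695, p(135)=9035836076, p(136)=10015581680, p(137)=11097645016, p(138)=12292341831, p(139)=13610949895, p(140)=15065878135, p(141)=16670689208, p(142)=18440293320, p(143)=20390982757, p(144)=22540654445, p(145)=24908858009, p(146)=27517052599, p(147)=30388671978, p(148)=33549419497, p(149)=37027355200, p(150)=40853235313, p(151)=45060624582, p(152)=49686288421, p(153)=54770336324, p(154)=60356673280, p(155)=66493182097, p(156)=73232243759, p(157)=80630964769, p(158)=88751778802, p(159)=97662728555, p(160)=107438159466, p(161)=118159068427, p(162)=129913904637, p(163)=142798995930, p(164)=156919475295, p(165)=172389800255, p(166)=189334822579, p(167)=207890420102, p(168)=228204732751, p(169)=250438925115, p(170)=274768617130, p(171)=301384802048, p(172)=330495499613, p(173)=362326859895, p(174)=397125074750, p(175)=435157697830, p(176)=476715857290, p(177)=522115831195, p(178)=571701605655, p(179)=625846753120, p(180)=684957390936, p(181)=749474411781, p(182)=819876908323, p(183)=896684817527, p(184)=980462880430, p(185)=1071823774337, p(186)=1171432692373, p(187)=1280011042268, p(188)=1398341745571, p(189)=1527273599625, p(190)=1667727404093, p(191)=1820701100652, p(192)=1987276856363, p(193)=2168627105469.
Final step: p(194) = p(193) + p(192) - p(189) - p(187) + p(182) + p(179) - p(172) - p(168) + p(159) + p(154) - p(143) - p(137) + p(124) + p(117) - p(102) - p(94) + p(77) + p(68) - p(49) - p(39) + p(18) + p(7)
= 2168627105469 + 1987276856363 - 1527273599625 - 1280011042268 + 819876908323 + 625846753120 - 330495499613 - 228204732751 + 97662728555 + 60356673280 - 20390982757 - 11097645016 + 2841940500 + 1327710076 - 241265379 - 92669720 + 10619863 + 3087735 - 173525 - 31185 + 385 + 15
= 2366022741845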